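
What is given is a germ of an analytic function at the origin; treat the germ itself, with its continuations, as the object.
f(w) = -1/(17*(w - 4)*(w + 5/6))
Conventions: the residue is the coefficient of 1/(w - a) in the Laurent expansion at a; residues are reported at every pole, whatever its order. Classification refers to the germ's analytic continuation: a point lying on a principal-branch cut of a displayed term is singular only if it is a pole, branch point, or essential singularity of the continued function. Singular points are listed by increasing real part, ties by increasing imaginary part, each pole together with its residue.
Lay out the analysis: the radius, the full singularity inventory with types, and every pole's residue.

Radius of convergence at 0: 5/6.
At -5/6: a pole of order 1; residue 6/493.
At 4: a pole of order 1; residue -6/493.

Denominator factor (w + 5/6): pole of order 1 at -5/6, modulus 5/6.
Denominator factor (w - 4): pole of order 1 at 4, modulus 4.
The radius of convergence is the smallest modulus among the singular points: 5/6.
At the order-1 pole -5/6 set g(w) = (w - (-5/6))*f(w) = -1/(17*(w - 4)).
Simple pole: residue = g(a) at a = -5/6, which is 6/493.
At the order-1 pole 4 set g(w) = (w - (4))*f(w) = -1/(17*(w + 5/6)).
Simple pole: residue = g(a) at a = 4, which is -6/493.
List the singular points by increasing real part (a conjugate pair: the negative imaginary part first).


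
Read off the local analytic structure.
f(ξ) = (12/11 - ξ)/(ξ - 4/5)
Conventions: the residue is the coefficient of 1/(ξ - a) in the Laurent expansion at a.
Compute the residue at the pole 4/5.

The residue is 16/55.

At the order-1 pole 4/5 set g(ξ) = (ξ - (4/5))*f(ξ) = 12/11 - ξ.
Simple pole: residue = g(a) at a = 4/5, which is 16/55.


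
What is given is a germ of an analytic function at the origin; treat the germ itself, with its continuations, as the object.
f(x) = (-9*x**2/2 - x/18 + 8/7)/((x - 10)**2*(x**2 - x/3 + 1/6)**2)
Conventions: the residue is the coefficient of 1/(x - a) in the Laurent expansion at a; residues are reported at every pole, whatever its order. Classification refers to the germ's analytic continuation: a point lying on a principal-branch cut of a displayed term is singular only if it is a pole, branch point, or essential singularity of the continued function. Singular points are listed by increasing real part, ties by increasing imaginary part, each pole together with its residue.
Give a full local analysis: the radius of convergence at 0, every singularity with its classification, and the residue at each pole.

Radius of convergence at 0: (1/6)*sqrt(6).
At (1/6) - ((1/6)*sqrt(5))*i: a pole of order 2; residue (-6771129/1372860587) + ((10807095/1372860587)*sqrt(5))*i.
At (1/6) + ((1/6)*sqrt(5))*i: a pole of order 2; residue (-6771129/1372860587) - ((10807095/1372860587)*sqrt(5))*i.
At 10: a pole of order 2; residue 13542258/1372860587.

Denominator factor (x - 10)^2: pole of order 2 at 10, modulus 10.
Denominator factor (x**2 - x/3 + 1/6)^2: discriminant -5/9, complex-conjugate roots (1/6) + ((1/6)*sqrt(5))*i and (1/6) - ((1/6)*sqrt(5))*i; poles of order 2, moduli (1/6)*sqrt(6) and (1/6)*sqrt(6).
The radius of convergence is the smallest modulus among the singular points: (1/6)*sqrt(6).
The factor x**2 - x/3 + 1/6 splits as (x - a)(x - a') with a = (1/6) - ((1/6)*sqrt(5))*i, a' = (1/6) + ((1/6)*sqrt(5))*i. At the order-2 pole a set g(x) = (x - a)^2*f(x) = [(-9*x**2/2 - x/18 + 8/7)/(x - 10)**2] / (x - a')^2.
Order-2 pole: residue = g'(a); g'((1/6) - ((1/6)*sqrt(5))*i) = (-6771129/1372860587) + ((10807095/1372860587)*sqrt(5))*i, so the residue is (-6771129/1372860587) + ((10807095/1372860587)*sqrt(5))*i.
The factor x**2 - x/3 + 1/6 splits as (x - a)(x - a') with a = (1/6) + ((1/6)*sqrt(5))*i, a' = (1/6) - ((1/6)*sqrt(5))*i. At the order-2 pole a set g(x) = (x - a)^2*f(x) = [(-9*x**2/2 - x/18 + 8/7)/(x - 10)**2] / (x - a')^2.
Order-2 pole: residue = g'(a); g'((1/6) + ((1/6)*sqrt(5))*i) = (-6771129/1372860587) - ((10807095/1372860587)*sqrt(5))*i, so the residue is (-6771129/1372860587) - ((10807095/1372860587)*sqrt(5))*i.
At the order-2 pole 10 set g(x) = (x - (10))^2*f(x) = (-9*x**2/2 - x/18 + 8/7)/(x**2 - x/3 + 1/6)**2.
Order-2 pole: residue = g'(a); g'(10) = 13542258/1372860587, so the residue is 13542258/1372860587.
List the singular points by increasing real part (a conjugate pair: the negative imaginary part first).


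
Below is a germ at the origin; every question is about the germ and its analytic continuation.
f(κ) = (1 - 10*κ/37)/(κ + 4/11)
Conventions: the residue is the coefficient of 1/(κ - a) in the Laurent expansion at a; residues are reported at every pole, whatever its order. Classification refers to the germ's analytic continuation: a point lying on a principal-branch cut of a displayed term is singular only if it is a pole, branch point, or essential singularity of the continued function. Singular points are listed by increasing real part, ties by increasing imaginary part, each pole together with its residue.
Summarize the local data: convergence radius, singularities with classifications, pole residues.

Radius of convergence at 0: 4/11.
At -4/11: a pole of order 1; residue 447/407.

Denominator factor (κ + 4/11): pole of order 1 at -4/11, modulus 4/11.
The radius of convergence is the smallest modulus among the singular points: 4/11.
At the order-1 pole -4/11 set g(κ) = (κ - (-4/11))*f(κ) = 1 - 10*κ/37.
Simple pole: residue = g(a) at a = -4/11, which is 447/407.


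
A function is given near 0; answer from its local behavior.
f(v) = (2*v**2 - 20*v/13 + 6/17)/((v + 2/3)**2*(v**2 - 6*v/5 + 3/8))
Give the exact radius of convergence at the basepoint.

The radius of convergence is (1/4)*sqrt(6).

Denominator factor (v + 2/3)^2: pole of order 2 at -2/3, modulus 2/3.
Denominator factor (v**2 - 6*v/5 + 3/8): discriminant -3/50, complex-conjugate roots (3/5) + ((1/20)*sqrt(6))*i and (3/5) - ((1/20)*sqrt(6))*i; poles of order 1, moduli (1/4)*sqrt(6) and (1/4)*sqrt(6).
The radius of convergence is the smallest modulus among the singular points: (1/4)*sqrt(6).


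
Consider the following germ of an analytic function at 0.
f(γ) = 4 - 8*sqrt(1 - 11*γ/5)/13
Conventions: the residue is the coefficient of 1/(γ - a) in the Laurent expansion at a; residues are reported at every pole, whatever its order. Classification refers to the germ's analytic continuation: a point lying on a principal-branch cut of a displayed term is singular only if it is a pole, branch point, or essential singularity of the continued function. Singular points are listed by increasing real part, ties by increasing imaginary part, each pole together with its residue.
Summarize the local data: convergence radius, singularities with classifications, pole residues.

Branch term (-8/13)*sqrt(1 - γ/(5/11)): its argument vanishes at γ = 5/11, a square-root branch point, modulus 5/11.
The radius of convergence is the smallest modulus among the singular points: 5/11.

Radius of convergence at 0: 5/11.
At 5/11: an algebraic (square-root) branch point.


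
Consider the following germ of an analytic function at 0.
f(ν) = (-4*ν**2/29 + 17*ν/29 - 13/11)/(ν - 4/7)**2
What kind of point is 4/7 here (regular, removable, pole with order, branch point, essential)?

The denominator factor ν - 4/7 vanishes at 4/7 and appears to the power 2; the numerator there equals -13941/15631, nonzero, and no other factor vanishes.
Hence a pole whose order is the multiplicity, 2.

The point is a pole of order 2.


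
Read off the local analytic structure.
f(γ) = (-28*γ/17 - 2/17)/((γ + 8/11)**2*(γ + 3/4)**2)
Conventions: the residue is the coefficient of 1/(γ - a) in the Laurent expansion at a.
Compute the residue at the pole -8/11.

At the order-2 pole -8/11 set g(γ) = (γ - (-8/11))^2*f(γ) = (-28*γ/17 - 2/17)/(γ + 3/4)**2.
Order-2 pole: residue = g'(a); g'(-8/11) = -3182784/17, so the residue is -3182784/17.

The residue is -3182784/17.


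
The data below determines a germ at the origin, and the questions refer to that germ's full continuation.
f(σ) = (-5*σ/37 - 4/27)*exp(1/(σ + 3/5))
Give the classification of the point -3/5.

The exponent 1/(σ - (-3/5)) has a pole at -3/5, so exp(1/(σ - (-3/5))) takes every nonzero value near it: an essential singularity (not a pole of any order).

The point is an essential singularity.


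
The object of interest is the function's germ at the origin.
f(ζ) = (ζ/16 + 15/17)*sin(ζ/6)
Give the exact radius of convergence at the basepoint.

The factor sin(ζ/6) is entire and contributes no finite singular point.
The polynomial part has no poles.
No finite singular points: the Taylor series at 0 converges everywhere.

The radius of convergence is infinite.


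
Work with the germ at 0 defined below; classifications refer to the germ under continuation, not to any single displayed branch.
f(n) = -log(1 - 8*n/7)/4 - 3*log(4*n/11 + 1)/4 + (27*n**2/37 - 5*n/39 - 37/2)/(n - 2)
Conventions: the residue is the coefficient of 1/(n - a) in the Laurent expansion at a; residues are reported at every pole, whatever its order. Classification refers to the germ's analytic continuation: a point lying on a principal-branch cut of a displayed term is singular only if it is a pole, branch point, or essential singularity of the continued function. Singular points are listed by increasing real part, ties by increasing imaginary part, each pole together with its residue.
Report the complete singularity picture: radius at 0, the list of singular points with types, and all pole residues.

Radius of convergence at 0: 7/8.
At -11/4: a logarithmic branch point.
At 7/8: a logarithmic branch point.
At 2: a pole of order 1; residue -45707/2886.

Denominator factor (n - 2): pole of order 1 at 2, modulus 2.
Branch term (-1/4)*log(1 - n/(7/8)): its argument vanishes at n = 7/8, a logarithmic branch point, modulus 7/8.
Branch term (-3/4)*log(1 - n/(-11/4)): its argument vanishes at n = -11/4, a logarithmic branch point, modulus 11/4.
The radius of convergence is the smallest modulus among the singular points: 7/8.
The branch terms are analytic at 2 and contribute nothing to the residue; only the rational part matters.
At the order-1 pole 2 set g(n) = (n - (2))*(rational part) = 27*n**2/37 - 5*n/39 - 37/2.
Simple pole: residue = g(a) at a = 2, which is -45707/2886.
List the singular points by increasing real part (a conjugate pair: the negative imaginary part first).


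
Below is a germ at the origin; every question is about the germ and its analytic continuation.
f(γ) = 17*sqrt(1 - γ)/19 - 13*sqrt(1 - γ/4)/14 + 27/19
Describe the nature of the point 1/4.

The point is a regular point.

There is no denominator, hence no pole anywhere.
Branch term sqrt(1 - γ/(4)): argument at 1/4 is 15/16, nonzero, so 1/4 is not its branch point (a point on a principal cut is still regular for the continued germ).
Branch term sqrt(1 - γ/(1)): argument at 1/4 is 3/4, nonzero, so 1/4 is not its branch point (a point on a principal cut is still regular for the continued germ).
So the germ continues analytically to 1/4.


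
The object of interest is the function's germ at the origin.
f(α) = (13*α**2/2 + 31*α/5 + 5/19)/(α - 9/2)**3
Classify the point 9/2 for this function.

The denominator factor α - 9/2 vanishes at 9/2 and appears to the power 3; the numerator there equals 121439/760, nonzero, and no other factor vanishes.
Hence a pole whose order is the multiplicity, 3.

The point is a pole of order 3.


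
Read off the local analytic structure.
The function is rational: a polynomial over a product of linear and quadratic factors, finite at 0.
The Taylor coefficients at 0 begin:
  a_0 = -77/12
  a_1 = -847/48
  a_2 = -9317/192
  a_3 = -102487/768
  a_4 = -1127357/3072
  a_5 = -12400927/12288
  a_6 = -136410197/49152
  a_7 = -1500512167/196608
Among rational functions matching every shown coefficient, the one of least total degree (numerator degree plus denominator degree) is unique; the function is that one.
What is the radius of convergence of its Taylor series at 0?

No rational of total degree below 1 reproduces all 8 coefficients; solving the [0/1] Pade equations on them gives f(γ) = 7/(3*(γ - 4/11)), whose expansion matches every shown term.
Denominator factor (γ - 4/11): pole of order 1 at 4/11, modulus 4/11.
The radius of convergence is the smallest modulus among the singular points: 4/11.

The radius of convergence is 4/11.


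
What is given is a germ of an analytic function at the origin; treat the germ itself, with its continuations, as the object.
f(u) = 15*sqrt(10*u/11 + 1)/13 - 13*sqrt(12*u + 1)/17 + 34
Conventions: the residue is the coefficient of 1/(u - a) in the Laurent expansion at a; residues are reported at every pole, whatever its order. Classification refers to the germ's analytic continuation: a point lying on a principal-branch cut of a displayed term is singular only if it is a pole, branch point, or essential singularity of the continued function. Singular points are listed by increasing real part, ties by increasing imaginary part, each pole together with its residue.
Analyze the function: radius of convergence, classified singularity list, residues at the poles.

Branch term (-13/17)*sqrt(1 - u/(-1/12)): its argument vanishes at u = -1/12, a square-root branch point, modulus 1/12.
Branch term (15/13)*sqrt(1 - u/(-11/10)): its argument vanishes at u = -11/10, a square-root branch point, modulus 11/10.
The radius of convergence is the smallest modulus among the singular points: 1/12.
List the singular points by increasing real part (a conjugate pair: the negative imaginary part first).

Radius of convergence at 0: 1/12.
At -11/10: an algebraic (square-root) branch point.
At -1/12: an algebraic (square-root) branch point.


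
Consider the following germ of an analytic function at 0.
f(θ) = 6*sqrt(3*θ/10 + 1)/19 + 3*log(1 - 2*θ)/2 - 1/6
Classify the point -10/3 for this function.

The point is an algebraic (square-root) branch point.

The term (6/19)*sqrt(1 - θ/(-10/3)) has argument 1 - -10/3/(-10/3) = 0 at -10/3: a square-root (algebraic, two-sheeted) branch point; the remaining terms are analytic or single-valued there.


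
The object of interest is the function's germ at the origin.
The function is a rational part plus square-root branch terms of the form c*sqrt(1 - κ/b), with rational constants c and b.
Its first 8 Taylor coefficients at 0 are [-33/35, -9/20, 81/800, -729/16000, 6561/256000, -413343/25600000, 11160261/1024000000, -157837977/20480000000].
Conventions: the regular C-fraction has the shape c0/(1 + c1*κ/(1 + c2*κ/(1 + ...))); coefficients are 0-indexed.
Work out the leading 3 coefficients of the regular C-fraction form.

Taylor coefficients (read off): a_0 = -33/35, a_1 = -9/20, a_2 = 81/800.
c0 = a_0 = -33/35. Peel one level at a time: if S = 1 + c*κ/S' with S'(0) = 1, then c is the κ-coefficient of S and S' = c*κ/(S - 1).
S_1 = c0/f = 1 + (-21/44)*κ + (6489/19360)*κ^2 + ...; c1 = -21/44.
S_2 = c1*κ/(S_1 - 1) = 1 + (309/440)*κ + ...; c2 = 309/440.

The regular C-fraction coefficients are [-33/35, -21/44, 309/440].


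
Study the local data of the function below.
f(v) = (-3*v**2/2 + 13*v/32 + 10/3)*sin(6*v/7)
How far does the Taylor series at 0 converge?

The radius of convergence is infinite.

The factor sin(6*v/7) is entire and contributes no finite singular point.
The polynomial part has no poles.
No finite singular points: the Taylor series at 0 converges everywhere.


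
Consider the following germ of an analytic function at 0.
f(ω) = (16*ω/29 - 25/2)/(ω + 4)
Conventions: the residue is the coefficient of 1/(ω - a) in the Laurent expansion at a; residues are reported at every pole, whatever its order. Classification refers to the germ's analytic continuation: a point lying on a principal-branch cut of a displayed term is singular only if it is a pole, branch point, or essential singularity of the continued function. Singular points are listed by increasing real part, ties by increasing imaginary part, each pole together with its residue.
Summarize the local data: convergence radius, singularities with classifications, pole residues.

Radius of convergence at 0: 4.
At -4: a pole of order 1; residue -853/58.

Denominator factor (ω + 4): pole of order 1 at -4, modulus 4.
The radius of convergence is the smallest modulus among the singular points: 4.
At the order-1 pole -4 set g(ω) = (ω - (-4))*f(ω) = 16*ω/29 - 25/2.
Simple pole: residue = g(a) at a = -4, which is -853/58.


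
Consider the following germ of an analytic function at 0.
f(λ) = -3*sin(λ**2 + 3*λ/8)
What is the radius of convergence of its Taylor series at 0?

The factor sin(λ**2 + 3*λ/8) is entire and contributes no finite singular point.
The polynomial part has no poles.
No finite singular points: the Taylor series at 0 converges everywhere.

The radius of convergence is infinite.


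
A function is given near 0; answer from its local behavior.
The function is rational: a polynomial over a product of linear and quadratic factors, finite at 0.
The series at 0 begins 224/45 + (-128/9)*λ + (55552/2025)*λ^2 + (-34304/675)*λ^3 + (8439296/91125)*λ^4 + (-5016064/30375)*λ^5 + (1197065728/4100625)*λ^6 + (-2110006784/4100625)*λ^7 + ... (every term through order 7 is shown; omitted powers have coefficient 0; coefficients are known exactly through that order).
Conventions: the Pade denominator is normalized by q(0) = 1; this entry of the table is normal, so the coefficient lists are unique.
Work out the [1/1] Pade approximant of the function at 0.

The Pade approximant has numerator coefficients [224/45, -46784/10125]; denominator coefficients [1, 434/225].


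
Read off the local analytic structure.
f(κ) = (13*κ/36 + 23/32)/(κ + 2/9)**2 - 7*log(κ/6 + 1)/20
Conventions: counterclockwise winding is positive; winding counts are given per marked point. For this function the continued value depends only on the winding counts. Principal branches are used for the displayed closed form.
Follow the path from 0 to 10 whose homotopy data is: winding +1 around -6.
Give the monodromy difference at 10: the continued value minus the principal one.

Continued minus principal equals -(7/10)*pi*i.

The rational part is single-valued and drops out of the difference; each branch term changes only by its own monodromy.
(-7/20)*log(1 - κ/(-6)): each positive loop around -6 adds 2*pi*i to the log, so winding +1 contributes (-7/20)*(1)*2*pi*i = -(7/10)*pi*i.
Summing the contributions at κ = 10 gives -(7/10)*pi*i.


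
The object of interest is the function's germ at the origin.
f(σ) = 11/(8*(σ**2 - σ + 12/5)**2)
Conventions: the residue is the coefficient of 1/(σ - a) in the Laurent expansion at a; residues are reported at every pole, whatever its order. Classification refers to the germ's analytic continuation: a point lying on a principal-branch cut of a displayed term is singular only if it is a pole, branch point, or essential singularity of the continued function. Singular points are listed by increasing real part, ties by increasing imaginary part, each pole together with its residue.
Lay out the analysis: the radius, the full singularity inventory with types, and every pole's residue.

Denominator factor (σ**2 - σ + 12/5)^2: discriminant -43/5, complex-conjugate roots (1/2) + ((1/10)*sqrt(215))*i and (1/2) - ((1/10)*sqrt(215))*i; poles of order 2, moduli (2/5)*sqrt(15) and (2/5)*sqrt(15).
The radius of convergence is the smallest modulus among the singular points: (2/5)*sqrt(15).
The factor σ**2 - σ + 12/5 splits as (σ - a)(σ - a') with a = (1/2) - ((1/10)*sqrt(215))*i, a' = (1/2) + ((1/10)*sqrt(215))*i. At the order-2 pole a set g(σ) = (σ - a)^2*f(σ) = [11/8] / (σ - a')^2.
Order-2 pole: residue = g'(a); g'((1/2) - ((1/10)*sqrt(215))*i) = ((55/7396)*sqrt(215))*i, so the residue is ((55/7396)*sqrt(215))*i.
The factor σ**2 - σ + 12/5 splits as (σ - a)(σ - a') with a = (1/2) + ((1/10)*sqrt(215))*i, a' = (1/2) - ((1/10)*sqrt(215))*i. At the order-2 pole a set g(σ) = (σ - a)^2*f(σ) = [11/8] / (σ - a')^2.
Order-2 pole: residue = g'(a); g'((1/2) + ((1/10)*sqrt(215))*i) = -((55/7396)*sqrt(215))*i, so the residue is -((55/7396)*sqrt(215))*i.
List the singular points by increasing real part (a conjugate pair: the negative imaginary part first).

Radius of convergence at 0: (2/5)*sqrt(15).
At (1/2) - ((1/10)*sqrt(215))*i: a pole of order 2; residue ((55/7396)*sqrt(215))*i.
At (1/2) + ((1/10)*sqrt(215))*i: a pole of order 2; residue -((55/7396)*sqrt(215))*i.


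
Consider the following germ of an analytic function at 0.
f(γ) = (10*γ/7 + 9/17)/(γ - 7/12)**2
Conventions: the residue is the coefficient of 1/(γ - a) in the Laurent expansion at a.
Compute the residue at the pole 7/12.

The residue is 10/7.

At the order-2 pole 7/12 set g(γ) = (γ - (7/12))^2*f(γ) = 10*γ/7 + 9/17.
Order-2 pole: residue = g'(a); g'(7/12) = 10/7, so the residue is 10/7.


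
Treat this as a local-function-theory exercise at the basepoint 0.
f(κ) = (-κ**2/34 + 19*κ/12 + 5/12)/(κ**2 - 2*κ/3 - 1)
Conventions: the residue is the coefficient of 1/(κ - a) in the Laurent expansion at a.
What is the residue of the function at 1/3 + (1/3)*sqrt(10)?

The factor κ**2 - 2*κ/3 - 1 splits as (κ - a)(κ - a') with a = 1/3 + (1/3)*sqrt(10), a' = 1/3 - (1/3)*sqrt(10). At the order-1 pole a set g(κ) = (κ - a)*f(κ) = [-κ**2/34 + 19*κ/12 + 5/12] / (κ - a').
Simple pole: residue = g(a) at a = 1/3 + (1/3)*sqrt(10), which is 319/408 + (139/1020)*sqrt(10).

The residue is 319/408 + (139/1020)*sqrt(10).


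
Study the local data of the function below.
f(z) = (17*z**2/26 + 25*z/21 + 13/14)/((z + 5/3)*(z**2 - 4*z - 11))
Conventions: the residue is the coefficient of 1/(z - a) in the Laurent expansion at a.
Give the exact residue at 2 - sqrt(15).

The factor z**2 - 4*z - 11 splits as (z - a)(z - a') with a = 2 - sqrt(15), a' = 2 + sqrt(15). At the order-1 pole a set g(z) = (z - a)*f(z) = [(17*z**2/26 + 25*z/21 + 13/14)/(z + 5/3)] / (z - a').
Simple pole: residue = g(a) at a = 2 - sqrt(15), which is 4/7 + (1/78)*sqrt(15).

The residue is 4/7 + (1/78)*sqrt(15).


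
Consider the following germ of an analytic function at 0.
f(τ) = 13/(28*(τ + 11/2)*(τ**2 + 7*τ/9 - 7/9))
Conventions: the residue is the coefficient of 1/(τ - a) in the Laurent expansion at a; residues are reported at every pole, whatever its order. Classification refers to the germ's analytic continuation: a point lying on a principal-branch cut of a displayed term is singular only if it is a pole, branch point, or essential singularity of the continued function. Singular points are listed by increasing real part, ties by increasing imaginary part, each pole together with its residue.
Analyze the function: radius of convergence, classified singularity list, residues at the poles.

Radius of convergence at 0: -7/18 + (1/18)*sqrt(301).
At -11/2: a pole of order 1; residue 117/6349.
At -7/18 - (1/18)*sqrt(301): a pole of order 1; residue -117/12698 - (5382/1911049)*sqrt(301).
At -7/18 + (1/18)*sqrt(301): a pole of order 1; residue -117/12698 + (5382/1911049)*sqrt(301).

Denominator factor (τ + 11/2): pole of order 1 at -11/2, modulus 11/2.
Denominator factor (τ**2 + 7*τ/9 - 7/9): discriminant 301/81, real irrational roots -7/18 + (1/18)*sqrt(301) and -7/18 - (1/18)*sqrt(301); poles of order 1, moduli -7/18 + (1/18)*sqrt(301) and 7/18 + (1/18)*sqrt(301).
The radius of convergence is the smallest modulus among the singular points: -7/18 + (1/18)*sqrt(301).
At the order-1 pole -11/2 set g(τ) = (τ - (-11/2))*f(τ) = 13/(28*(τ**2 + 7*τ/9 - 7/9)).
Simple pole: residue = g(a) at a = -11/2, which is 117/6349.
The factor τ**2 + 7*τ/9 - 7/9 splits as (τ - a)(τ - a') with a = -7/18 - (1/18)*sqrt(301), a' = -7/18 + (1/18)*sqrt(301). At the order-1 pole a set g(τ) = (τ - a)*f(τ) = [13/(28*(τ + 11/2))] / (τ - a').
Simple pole: residue = g(a) at a = -7/18 - (1/18)*sqrt(301), which is -117/12698 - (5382/1911049)*sqrt(301).
The factor τ**2 + 7*τ/9 - 7/9 splits as (τ - a)(τ - a') with a = -7/18 + (1/18)*sqrt(301), a' = -7/18 - (1/18)*sqrt(301). At the order-1 pole a set g(τ) = (τ - a)*f(τ) = [13/(28*(τ + 11/2))] / (τ - a').
Simple pole: residue = g(a) at a = -7/18 + (1/18)*sqrt(301), which is -117/12698 + (5382/1911049)*sqrt(301).
List the singular points by increasing real part (a conjugate pair: the negative imaginary part first).


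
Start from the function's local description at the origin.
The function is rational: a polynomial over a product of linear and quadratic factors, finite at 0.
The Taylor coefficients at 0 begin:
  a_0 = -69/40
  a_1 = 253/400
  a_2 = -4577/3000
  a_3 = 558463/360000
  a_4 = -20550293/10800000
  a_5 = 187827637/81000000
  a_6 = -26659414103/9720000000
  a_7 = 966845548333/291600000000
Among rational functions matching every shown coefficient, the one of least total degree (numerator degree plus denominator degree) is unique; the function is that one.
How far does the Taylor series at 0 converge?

The radius of convergence is 5/6.

No rational of total degree below 3 reproduces all 8 coefficients; solving the [0/3] Pade equations on them gives f(ξ) = -23/(4*(ξ + 5/6)*(ξ**2 - 10*ξ/3 + 4)), whose expansion matches every shown term.
Denominator factor (ξ**2 - 10*ξ/3 + 4): discriminant -44/9, complex-conjugate roots (5/3) + ((1/3)*sqrt(11))*i and (5/3) - ((1/3)*sqrt(11))*i; poles of order 1, moduli 2 and 2.
Denominator factor (ξ + 5/6): pole of order 1 at -5/6, modulus 5/6.
The radius of convergence is the smallest modulus among the singular points: 5/6.


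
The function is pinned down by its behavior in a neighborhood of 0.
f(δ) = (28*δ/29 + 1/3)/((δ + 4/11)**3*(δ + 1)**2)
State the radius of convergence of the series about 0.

The radius of convergence is 4/11.

Denominator factor (δ + 4/11)^3: pole of order 3 at -4/11, modulus 4/11.
Denominator factor (δ + 1)^2: pole of order 2 at -1, modulus 1.
The radius of convergence is the smallest modulus among the singular points: 4/11.


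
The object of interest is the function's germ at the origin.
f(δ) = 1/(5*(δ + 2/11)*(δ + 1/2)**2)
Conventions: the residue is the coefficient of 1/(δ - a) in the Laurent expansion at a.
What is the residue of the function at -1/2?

At the order-2 pole -1/2 set g(δ) = (δ - (-1/2))^2*f(δ) = 1/(5*(δ + 2/11)).
Order-2 pole: residue = g'(a); g'(-1/2) = -484/245, so the residue is -484/245.

The residue is -484/245.


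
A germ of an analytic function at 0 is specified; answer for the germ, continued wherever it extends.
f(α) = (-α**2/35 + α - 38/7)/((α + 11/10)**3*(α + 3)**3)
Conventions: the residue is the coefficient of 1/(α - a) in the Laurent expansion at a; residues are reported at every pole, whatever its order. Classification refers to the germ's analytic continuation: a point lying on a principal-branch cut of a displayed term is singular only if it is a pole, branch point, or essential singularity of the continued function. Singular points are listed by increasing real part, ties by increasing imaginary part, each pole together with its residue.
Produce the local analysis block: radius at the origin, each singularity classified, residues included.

Radius of convergence at 0: 11/10.
At -3: a pole of order 3; residue 1677800/912247.
At -11/10: a pole of order 3; residue -1677800/912247.

Denominator factor (α + 11/10)^3: pole of order 3 at -11/10, modulus 11/10.
Denominator factor (α + 3)^3: pole of order 3 at -3, modulus 3.
The radius of convergence is the smallest modulus among the singular points: 11/10.
At the order-3 pole -3 set g(α) = (α - (-3))^3*f(α) = (-α**2/35 + α - 38/7)/(α + 11/10)**3.
Order-3 pole: residue = g''(a)/2; g''(-3) = 3355600/912247, so the residue is 1677800/912247.
At the order-3 pole -11/10 set g(α) = (α - (-11/10))^3*f(α) = (-α**2/35 + α - 38/7)/(α + 3)**3.
Order-3 pole: residue = g''(a)/2; g''(-11/10) = -3355600/912247, so the residue is -1677800/912247.
List the singular points by increasing real part (a conjugate pair: the negative imaginary part first).


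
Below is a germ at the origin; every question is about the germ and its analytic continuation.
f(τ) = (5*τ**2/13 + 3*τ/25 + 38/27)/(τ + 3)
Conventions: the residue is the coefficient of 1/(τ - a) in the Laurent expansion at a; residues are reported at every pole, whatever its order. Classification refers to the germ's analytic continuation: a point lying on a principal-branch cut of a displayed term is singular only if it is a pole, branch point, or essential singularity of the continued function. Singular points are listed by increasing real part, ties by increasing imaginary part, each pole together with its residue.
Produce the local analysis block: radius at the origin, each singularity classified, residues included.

Radius of convergence at 0: 3.
At -3: a pole of order 1; residue 39566/8775.

Denominator factor (τ + 3): pole of order 1 at -3, modulus 3.
The radius of convergence is the smallest modulus among the singular points: 3.
At the order-1 pole -3 set g(τ) = (τ - (-3))*f(τ) = 5*τ**2/13 + 3*τ/25 + 38/27.
Simple pole: residue = g(a) at a = -3, which is 39566/8775.


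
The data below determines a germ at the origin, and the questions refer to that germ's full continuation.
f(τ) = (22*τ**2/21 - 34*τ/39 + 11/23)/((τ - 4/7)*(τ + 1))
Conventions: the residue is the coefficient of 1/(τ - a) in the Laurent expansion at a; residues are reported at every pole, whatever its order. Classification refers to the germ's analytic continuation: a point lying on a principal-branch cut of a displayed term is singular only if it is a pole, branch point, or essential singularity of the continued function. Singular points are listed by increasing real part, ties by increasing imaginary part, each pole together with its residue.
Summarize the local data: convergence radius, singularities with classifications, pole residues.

Radius of convergence at 0: 4/7.
At -1: a pole of order 1; residue -15055/9867.
At 4/7: a pole of order 1; residue 33041/161161.

Denominator factor (τ - 4/7): pole of order 1 at 4/7, modulus 4/7.
Denominator factor (τ + 1): pole of order 1 at -1, modulus 1.
The radius of convergence is the smallest modulus among the singular points: 4/7.
At the order-1 pole -1 set g(τ) = (τ - (-1))*f(τ) = (22*τ**2/21 - 34*τ/39 + 11/23)/(τ - 4/7).
Simple pole: residue = g(a) at a = -1, which is -15055/9867.
At the order-1 pole 4/7 set g(τ) = (τ - (4/7))*f(τ) = (22*τ**2/21 - 34*τ/39 + 11/23)/(τ + 1).
Simple pole: residue = g(a) at a = 4/7, which is 33041/161161.
List the singular points by increasing real part (a conjugate pair: the negative imaginary part first).


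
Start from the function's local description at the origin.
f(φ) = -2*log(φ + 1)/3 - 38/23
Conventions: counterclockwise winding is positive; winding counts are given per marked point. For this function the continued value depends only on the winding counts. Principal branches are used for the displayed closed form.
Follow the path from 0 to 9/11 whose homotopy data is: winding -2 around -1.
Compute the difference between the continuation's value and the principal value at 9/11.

Continued minus principal equals (8/3)*pi*i.

The rational part is single-valued and drops out of the difference; each branch term changes only by its own monodromy.
(-2/3)*log(1 - φ/(-1)): each positive loop around -1 adds 2*pi*i to the log, so winding -2 contributes (-2/3)*(-2)*2*pi*i = (8/3)*pi*i.
Summing the contributions at φ = 9/11 gives (8/3)*pi*i.


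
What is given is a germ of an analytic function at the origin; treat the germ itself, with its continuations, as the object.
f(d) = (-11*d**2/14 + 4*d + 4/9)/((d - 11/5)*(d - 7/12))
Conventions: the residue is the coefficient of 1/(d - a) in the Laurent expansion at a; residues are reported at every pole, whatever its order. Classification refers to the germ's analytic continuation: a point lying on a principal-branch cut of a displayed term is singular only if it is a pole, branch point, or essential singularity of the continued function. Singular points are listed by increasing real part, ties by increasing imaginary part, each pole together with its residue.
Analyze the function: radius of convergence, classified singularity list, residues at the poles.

Radius of convergence at 0: 7/12.
At 7/12: a pole of order 1; residue -1205/776.
At 11/5: a pole of order 1; residue 34282/10185.

Denominator factor (d - 11/5): pole of order 1 at 11/5, modulus 11/5.
Denominator factor (d - 7/12): pole of order 1 at 7/12, modulus 7/12.
The radius of convergence is the smallest modulus among the singular points: 7/12.
At the order-1 pole 7/12 set g(d) = (d - (7/12))*f(d) = (-11*d**2/14 + 4*d + 4/9)/(d - 11/5).
Simple pole: residue = g(a) at a = 7/12, which is -1205/776.
At the order-1 pole 11/5 set g(d) = (d - (11/5))*f(d) = (-11*d**2/14 + 4*d + 4/9)/(d - 7/12).
Simple pole: residue = g(a) at a = 11/5, which is 34282/10185.
List the singular points by increasing real part (a conjugate pair: the negative imaginary part first).


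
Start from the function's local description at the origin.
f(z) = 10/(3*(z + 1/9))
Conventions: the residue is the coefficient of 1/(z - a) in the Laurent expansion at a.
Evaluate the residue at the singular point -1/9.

At the order-1 pole -1/9 set g(z) = (z - (-1/9))*f(z) = 10/3.
Simple pole: residue = g(a) at a = -1/9, which is 10/3.

The residue is 10/3.


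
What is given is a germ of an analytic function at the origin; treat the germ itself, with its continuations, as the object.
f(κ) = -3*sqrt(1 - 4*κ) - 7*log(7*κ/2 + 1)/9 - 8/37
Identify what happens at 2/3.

The point is a regular point.

There is no denominator, hence no pole anywhere.
Branch term sqrt(1 - κ/(1/4)): argument at 2/3 is -5/3, nonzero, so 2/3 is not its branch point (a point on a principal cut is still regular for the continued germ).
Branch term log(1 - κ/(-2/7)): argument at 2/3 is 10/3, nonzero, so 2/3 is not its branch point (a point on a principal cut is still regular for the continued germ).
So the germ continues analytically to 2/3.


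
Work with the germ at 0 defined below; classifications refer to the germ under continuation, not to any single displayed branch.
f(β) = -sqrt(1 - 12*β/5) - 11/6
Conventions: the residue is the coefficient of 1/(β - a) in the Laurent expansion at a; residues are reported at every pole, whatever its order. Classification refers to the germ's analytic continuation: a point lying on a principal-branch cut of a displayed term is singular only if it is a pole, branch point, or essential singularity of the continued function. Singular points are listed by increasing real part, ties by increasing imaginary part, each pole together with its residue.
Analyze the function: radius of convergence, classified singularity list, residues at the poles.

Radius of convergence at 0: 5/12.
At 5/12: an algebraic (square-root) branch point.

Branch term (-1)*sqrt(1 - β/(5/12)): its argument vanishes at β = 5/12, a square-root branch point, modulus 5/12.
The radius of convergence is the smallest modulus among the singular points: 5/12.


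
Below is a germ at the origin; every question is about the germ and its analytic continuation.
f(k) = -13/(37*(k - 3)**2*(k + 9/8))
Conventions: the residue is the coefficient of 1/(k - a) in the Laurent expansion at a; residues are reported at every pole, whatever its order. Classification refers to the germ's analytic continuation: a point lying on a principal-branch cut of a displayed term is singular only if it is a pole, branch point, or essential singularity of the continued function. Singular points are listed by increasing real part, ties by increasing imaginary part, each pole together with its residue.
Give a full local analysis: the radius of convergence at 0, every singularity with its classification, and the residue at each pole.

Denominator factor (k + 9/8): pole of order 1 at -9/8, modulus 9/8.
Denominator factor (k - 3)^2: pole of order 2 at 3, modulus 3.
The radius of convergence is the smallest modulus among the singular points: 9/8.
At the order-1 pole -9/8 set g(k) = (k - (-9/8))*f(k) = -13/(37*(k - 3)**2).
Simple pole: residue = g(a) at a = -9/8, which is -832/40293.
At the order-2 pole 3 set g(k) = (k - (3))^2*f(k) = -13/(37*(k + 9/8)).
Order-2 pole: residue = g'(a); g'(3) = 832/40293, so the residue is 832/40293.
List the singular points by increasing real part (a conjugate pair: the negative imaginary part first).

Radius of convergence at 0: 9/8.
At -9/8: a pole of order 1; residue -832/40293.
At 3: a pole of order 2; residue 832/40293.


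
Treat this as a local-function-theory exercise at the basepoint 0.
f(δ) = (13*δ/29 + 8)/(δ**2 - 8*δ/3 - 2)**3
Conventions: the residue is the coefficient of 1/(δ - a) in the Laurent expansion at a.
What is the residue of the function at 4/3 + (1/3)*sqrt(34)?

The residue is (2673/268192)*sqrt(34).

The factor δ**2 - 8*δ/3 - 2 splits as (δ - a)(δ - a') with a = 4/3 + (1/3)*sqrt(34), a' = 4/3 - (1/3)*sqrt(34). At the order-3 pole a set g(δ) = (δ - a)^3*f(δ) = [13*δ/29 + 8] / (δ - a')^3.
Order-3 pole: residue = g''(a)/2; g''(4/3 + (1/3)*sqrt(34)) = (2673/134096)*sqrt(34), so the residue is (2673/268192)*sqrt(34).


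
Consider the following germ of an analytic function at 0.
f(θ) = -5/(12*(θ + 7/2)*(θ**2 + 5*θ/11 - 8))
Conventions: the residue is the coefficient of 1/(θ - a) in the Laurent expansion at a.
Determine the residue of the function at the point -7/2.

The residue is -55/351.

At the order-1 pole -7/2 set g(θ) = (θ - (-7/2))*f(θ) = -5/(12*(θ**2 + 5*θ/11 - 8)).
Simple pole: residue = g(a) at a = -7/2, which is -55/351.


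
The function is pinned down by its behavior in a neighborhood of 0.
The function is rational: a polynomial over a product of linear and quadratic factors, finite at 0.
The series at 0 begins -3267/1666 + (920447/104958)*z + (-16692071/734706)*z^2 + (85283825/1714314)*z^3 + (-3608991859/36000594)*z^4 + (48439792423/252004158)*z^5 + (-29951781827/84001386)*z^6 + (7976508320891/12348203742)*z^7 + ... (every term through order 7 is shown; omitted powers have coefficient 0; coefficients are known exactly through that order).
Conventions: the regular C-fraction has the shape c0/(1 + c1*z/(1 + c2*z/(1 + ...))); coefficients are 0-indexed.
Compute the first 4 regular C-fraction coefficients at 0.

Taylor coefficients (read off): a_0 = -3267/1666, a_1 = 920447/104958, a_2 = -16692071/734706, a_3 = 85283825/1714314.
c0 = a_0 = -3267/1666. Peel one level at a time: if S = 1 + c*z/S' with S'(0) = 1, then c is the z-coefficient of S and S' = c*z/(S - 1).
S_1 = c0/f = 1 + (7607/1701)*z + (24344356/2893401)*z^2 + ...; c1 = 7607/1701.
S_2 = c1*z/(S_1 - 1) = 1 + (-24344356/12939507)*z + (2945667076/2835456001)*z^2 + ...; c2 = -24344356/12939507.
S_3 = c2*z/(S_2 - 1) = 1 + (29403/53249)*z + ...; c3 = 29403/53249.

The regular C-fraction coefficients are [-3267/1666, 7607/1701, -24344356/12939507, 29403/53249].


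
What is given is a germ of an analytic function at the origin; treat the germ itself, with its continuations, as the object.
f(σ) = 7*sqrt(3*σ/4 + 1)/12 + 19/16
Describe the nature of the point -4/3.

The point is an algebraic (square-root) branch point.

The term (7/12)*sqrt(1 - σ/(-4/3)) has argument 1 - -4/3/(-4/3) = 0 at -4/3: a square-root (algebraic, two-sheeted) branch point; the remaining terms are analytic or single-valued there.


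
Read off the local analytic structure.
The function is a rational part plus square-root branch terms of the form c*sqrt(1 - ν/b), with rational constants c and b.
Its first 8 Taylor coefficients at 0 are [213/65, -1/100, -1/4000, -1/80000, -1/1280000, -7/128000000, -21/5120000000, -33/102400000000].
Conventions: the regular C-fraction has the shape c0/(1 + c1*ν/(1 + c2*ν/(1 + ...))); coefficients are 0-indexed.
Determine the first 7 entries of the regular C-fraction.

Taylor coefficients (read off): a_0 = 213/65, a_1 = -1/100, a_2 = -1/4000, a_3 = -1/80000, a_4 = -1/1280000, a_5 = -7/128000000, a_6 = -21/5120000000.
c0 = a_0 = 213/65. Peel one level at a time: if S = 1 + c*ν/S' with S'(0) = 1, then c is the ν-coefficient of S and S' = c*ν/(S - 1).
S_1 = c0/f = 1 + (13/4260)*ν + (3107/36295200)*ν^2 + ...; c1 = 13/4260.
S_2 = c1*ν/(S_1 - 1) = 1 + (-239/8520)*ν + (-1/1600)*ν^2 + ...; c2 = -239/8520.
S_3 = c2*ν/(S_2 - 1) = 1 + (-213/9560)*ν + (-11289/18278720)*ν^2 + ...; c3 = -213/9560.
S_4 = c3*ν/(S_3 - 1) = 1 + (-53/1912)*ν + (-1/1600)*ν^2 + ...; c4 = -53/1912.
S_5 = c4*ν/(S_4 - 1) = 1 + (-239/10600)*ν + (-69549/112360000)*ν^2 + ...; c5 = -239/10600.
S_6 = c5*ν/(S_5 - 1) = 1 + (-291/10600)*ν + ...; c6 = -291/10600.

The regular C-fraction coefficients are [213/65, 13/4260, -239/8520, -213/9560, -53/1912, -239/10600, -291/10600].
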